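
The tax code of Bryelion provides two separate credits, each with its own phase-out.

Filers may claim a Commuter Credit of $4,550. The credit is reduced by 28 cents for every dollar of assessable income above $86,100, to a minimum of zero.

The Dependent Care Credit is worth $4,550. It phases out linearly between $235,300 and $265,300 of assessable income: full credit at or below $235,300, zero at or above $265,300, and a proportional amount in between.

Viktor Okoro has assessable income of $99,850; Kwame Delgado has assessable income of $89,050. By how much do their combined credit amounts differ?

$3,024

Viktor ($99,850): Commuter Credit: 28% of the $13,750 excess over $86,100 is $3,850; credit = $4,550 − $3,850 = $700. Dependent Care Credit: $99,850 is at or below the $235,300 threshold, so the full $4,550 applies. total $700 + $4,550 = $5,250
Kwame ($89,050): Commuter Credit: 28% of the $2,950 excess over $86,100 is $826; credit = $4,550 − $826 = $3,724. Dependent Care Credit: $89,050 is at or below the $235,300 threshold, so the full $4,550 applies. total $3,724 + $4,550 = $8,274
Difference: |$5,250 − $8,274| = $3,024.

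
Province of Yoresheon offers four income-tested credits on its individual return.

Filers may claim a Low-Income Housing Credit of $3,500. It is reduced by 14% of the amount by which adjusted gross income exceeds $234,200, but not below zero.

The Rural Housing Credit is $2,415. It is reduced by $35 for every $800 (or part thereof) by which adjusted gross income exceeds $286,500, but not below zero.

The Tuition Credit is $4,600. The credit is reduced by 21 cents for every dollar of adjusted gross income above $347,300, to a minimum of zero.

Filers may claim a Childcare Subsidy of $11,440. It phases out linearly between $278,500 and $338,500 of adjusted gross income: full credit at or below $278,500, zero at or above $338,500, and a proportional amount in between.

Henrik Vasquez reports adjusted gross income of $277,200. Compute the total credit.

Low-Income Housing Credit: 14% of the $43,000 excess over $234,200 is $6,020 ≥ base, so the credit is $0.
Rural Housing Credit: $277,200 is at or below the $286,500 threshold, so the full $2,415 applies.
Tuition Credit: $277,200 is at or below the $347,300 threshold, so the full $4,600 applies.
Childcare Subsidy: $277,200 is at or below the $278,500 threshold, so the full $11,440 applies.
Total: $0 + $2,415 + $4,600 + $11,440 = $18,455.

$18,455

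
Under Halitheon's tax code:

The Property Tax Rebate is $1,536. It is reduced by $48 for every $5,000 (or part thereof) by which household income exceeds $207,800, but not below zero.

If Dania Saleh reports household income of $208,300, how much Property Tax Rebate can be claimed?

$1,488

Property Tax Rebate: income exceeds $207,800 by $500, which is 1 full-or-partial $5,000 increment; reduction = 1 × $48 = $48, leaving $1,488.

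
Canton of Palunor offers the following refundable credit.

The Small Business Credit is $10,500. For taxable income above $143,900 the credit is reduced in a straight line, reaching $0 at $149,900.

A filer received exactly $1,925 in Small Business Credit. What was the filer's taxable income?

$148,800

$1,925 is 1,925/10,500 of the full $10,500, so 8,575/10,500 of the $6,000 range has been used: income = $143,900 + $6,000 × 8,575/10,500 = $148,800.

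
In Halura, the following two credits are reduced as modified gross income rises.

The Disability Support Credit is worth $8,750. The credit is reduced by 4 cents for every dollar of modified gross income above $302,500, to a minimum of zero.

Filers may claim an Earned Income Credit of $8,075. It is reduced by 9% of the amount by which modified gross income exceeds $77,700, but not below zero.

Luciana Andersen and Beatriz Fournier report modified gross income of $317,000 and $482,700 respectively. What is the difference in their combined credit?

Luciana ($317,000): Disability Support Credit: 4% of the $14,500 excess over $302,500 is $580; credit = $8,750 − $580 = $8,170. Earned Income Credit: 9% of the $239,300 excess over $77,700 is $21,537 ≥ base, so the credit is $0. total $8,170 + $0 = $8,170
Beatriz ($482,700): Disability Support Credit: 4% of the $180,200 excess over $302,500 is $7,208; credit = $8,750 − $7,208 = $1,542. Earned Income Credit: 9% of the $405,000 excess over $77,700 is $36,450 ≥ base, so the credit is $0. total $1,542 + $0 = $1,542
Difference: |$8,170 − $1,542| = $6,628.

$6,628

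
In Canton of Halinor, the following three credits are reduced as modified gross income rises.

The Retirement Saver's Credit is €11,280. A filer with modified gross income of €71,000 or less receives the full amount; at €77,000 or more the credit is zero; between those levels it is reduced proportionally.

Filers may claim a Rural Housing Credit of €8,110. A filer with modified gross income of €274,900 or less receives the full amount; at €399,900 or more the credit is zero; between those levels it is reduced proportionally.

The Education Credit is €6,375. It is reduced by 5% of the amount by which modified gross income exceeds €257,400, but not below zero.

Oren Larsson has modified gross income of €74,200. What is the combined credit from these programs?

€19,749

Retirement Saver's Credit: €74,200 is €3,200 into a €6,000 phase-out range, leaving 2,800/6,000 of the credit: €11,280 × 2,800/6,000 = €5,264.
Rural Housing Credit: €74,200 is at or below the €274,900 threshold, so the full €8,110 applies.
Education Credit: €74,200 is at or below the €257,400 threshold, so the full €6,375 applies.
Total: €5,264 + €8,110 + €6,375 = €19,749.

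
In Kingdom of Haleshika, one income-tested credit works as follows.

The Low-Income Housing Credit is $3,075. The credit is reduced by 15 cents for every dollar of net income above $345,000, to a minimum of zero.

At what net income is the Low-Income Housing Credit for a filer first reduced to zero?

The credit falls by 15% of each dollar above $345,000, so it reaches zero when the excess is $3,075 / 15% = $20,500: income = $345,000 + $20,500 = $365,500.

$365,500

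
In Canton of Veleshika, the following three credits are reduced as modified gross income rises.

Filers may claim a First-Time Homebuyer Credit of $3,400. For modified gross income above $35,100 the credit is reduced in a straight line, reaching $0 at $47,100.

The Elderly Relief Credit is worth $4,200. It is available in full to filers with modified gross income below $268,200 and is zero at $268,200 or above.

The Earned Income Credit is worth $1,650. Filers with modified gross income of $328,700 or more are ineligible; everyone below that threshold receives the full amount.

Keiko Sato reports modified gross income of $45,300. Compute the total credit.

First-Time Homebuyer Credit: $45,300 is $10,200 into a $12,000 phase-out range, leaving 1,800/12,000 of the credit: $3,400 × 1,800/12,000 = $510.
Elderly Relief Credit: $45,300 is below the $268,200 cutoff, so the full $4,200 applies.
Earned Income Credit: $45,300 is below the $328,700 cutoff, so the full $1,650 applies.
Total: $510 + $4,200 + $1,650 = $6,360.

$6,360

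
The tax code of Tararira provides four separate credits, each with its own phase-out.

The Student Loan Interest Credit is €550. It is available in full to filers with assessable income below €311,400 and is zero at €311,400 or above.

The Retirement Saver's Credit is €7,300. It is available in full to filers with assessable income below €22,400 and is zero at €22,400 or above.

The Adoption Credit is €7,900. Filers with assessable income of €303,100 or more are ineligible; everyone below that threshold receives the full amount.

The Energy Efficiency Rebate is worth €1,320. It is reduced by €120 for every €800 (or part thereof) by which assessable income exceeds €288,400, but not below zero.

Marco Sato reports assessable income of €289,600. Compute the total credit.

€9,530

Student Loan Interest Credit: €289,600 is below the €311,400 cutoff, so the full €550 applies.
Retirement Saver's Credit: €289,600 meets or exceeds the €22,400 cutoff, so the credit is €0.
Adoption Credit: €289,600 is below the €303,100 cutoff, so the full €7,900 applies.
Energy Efficiency Rebate: income exceeds €288,400 by €1,200, which is 2 full-or-partial €800 increments; reduction = 2 × €120 = €240, leaving €1,080.
Total: €550 + €0 + €7,900 + €1,080 = €9,530.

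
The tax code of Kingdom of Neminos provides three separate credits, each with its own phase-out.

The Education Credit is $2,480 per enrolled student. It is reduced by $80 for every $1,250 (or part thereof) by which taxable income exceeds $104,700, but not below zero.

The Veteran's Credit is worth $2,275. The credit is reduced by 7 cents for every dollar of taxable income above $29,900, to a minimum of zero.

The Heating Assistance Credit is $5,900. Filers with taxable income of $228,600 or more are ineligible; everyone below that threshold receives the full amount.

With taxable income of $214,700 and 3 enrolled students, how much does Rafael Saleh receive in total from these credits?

Education Credit: base = 3 × $2,480 = $7,440. income exceeds $104,700 by $110,000, which is 88 full-or-partial $1,250 increments; reduction = 88 × $80 = $7,040, leaving $400.
Veteran's Credit: 7% of the $184,800 excess over $29,900 is $12,936 ≥ base, so the credit is $0.
Heating Assistance Credit: $214,700 is below the $228,600 cutoff, so the full $5,900 applies.
Total: $400 + $0 + $5,900 = $6,300.

$6,300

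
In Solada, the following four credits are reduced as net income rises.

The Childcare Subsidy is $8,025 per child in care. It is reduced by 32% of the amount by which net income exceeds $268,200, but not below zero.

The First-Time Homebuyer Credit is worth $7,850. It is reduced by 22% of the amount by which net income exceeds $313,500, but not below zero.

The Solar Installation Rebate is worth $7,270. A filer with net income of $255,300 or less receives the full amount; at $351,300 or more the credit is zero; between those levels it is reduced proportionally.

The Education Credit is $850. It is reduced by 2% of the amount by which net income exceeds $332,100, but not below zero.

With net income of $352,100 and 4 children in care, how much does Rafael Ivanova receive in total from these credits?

$5,702

Childcare Subsidy: base = 4 × $8,025 = $32,100. 32% of the $83,900 excess over $268,200 is $26,848; credit = $32,100 − $26,848 = $5,252.
First-Time Homebuyer Credit: 22% of the $38,600 excess over $313,500 is $8,492 ≥ base, so the credit is $0.
Solar Installation Rebate: $352,100 is at or above $351,300, so the credit is $0.
Education Credit: 2% of the $20,000 excess over $332,100 is $400; credit = $850 − $400 = $450.
Total: $5,252 + $0 + $0 + $450 = $5,702.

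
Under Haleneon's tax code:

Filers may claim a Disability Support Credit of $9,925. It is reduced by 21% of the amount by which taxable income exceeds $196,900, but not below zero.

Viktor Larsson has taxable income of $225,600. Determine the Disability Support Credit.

$3,898

Disability Support Credit: 21% of the $28,700 excess over $196,900 is $6,027; credit = $9,925 − $6,027 = $3,898.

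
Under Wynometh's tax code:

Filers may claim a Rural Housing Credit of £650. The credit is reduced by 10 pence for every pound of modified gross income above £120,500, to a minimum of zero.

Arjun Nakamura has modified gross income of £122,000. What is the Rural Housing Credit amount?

Rural Housing Credit: 10% of the £1,500 excess over £120,500 is £150; credit = £650 − £150 = £500.

£500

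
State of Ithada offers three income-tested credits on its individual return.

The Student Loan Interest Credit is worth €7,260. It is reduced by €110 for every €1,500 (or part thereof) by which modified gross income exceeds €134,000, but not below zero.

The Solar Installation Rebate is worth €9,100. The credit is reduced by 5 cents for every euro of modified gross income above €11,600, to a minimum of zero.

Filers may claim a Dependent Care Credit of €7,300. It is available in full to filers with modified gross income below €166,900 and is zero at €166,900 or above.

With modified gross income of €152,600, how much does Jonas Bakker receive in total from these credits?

€15,180

Student Loan Interest Credit: income exceeds €134,000 by €18,600, which is 13 full-or-partial €1,500 increments; reduction = 13 × €110 = €1,430, leaving €5,830.
Solar Installation Rebate: 5% of the €141,000 excess over €11,600 is €7,050; credit = €9,100 − €7,050 = €2,050.
Dependent Care Credit: €152,600 is below the €166,900 cutoff, so the full €7,300 applies.
Total: €5,830 + €2,050 + €7,300 = €15,180.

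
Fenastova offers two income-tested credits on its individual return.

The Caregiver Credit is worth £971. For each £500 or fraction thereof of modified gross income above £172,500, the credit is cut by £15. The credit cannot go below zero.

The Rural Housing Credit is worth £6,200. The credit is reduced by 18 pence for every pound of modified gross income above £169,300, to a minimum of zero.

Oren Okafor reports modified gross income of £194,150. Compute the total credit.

£2,038

Caregiver Credit: income exceeds £172,500 by £21,650, which is 44 full-or-partial £500 increments; reduction = 44 × £15 = £660, leaving £311.
Rural Housing Credit: 18% of the £24,850 excess over £169,300 is £4,473; credit = £6,200 − £4,473 = £1,727.
Total: £311 + £1,727 = £2,038.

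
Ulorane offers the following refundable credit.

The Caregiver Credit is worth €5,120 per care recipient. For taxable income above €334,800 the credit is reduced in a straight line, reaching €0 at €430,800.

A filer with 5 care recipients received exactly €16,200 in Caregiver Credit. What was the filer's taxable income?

€370,050

Full credit = 5 × €5,120 = €25,600.
€16,200 is 16,200/25,600 of the full €25,600, so 9,400/25,600 of the €96,000 range has been used: income = €334,800 + €96,000 × 9,400/25,600 = €370,050.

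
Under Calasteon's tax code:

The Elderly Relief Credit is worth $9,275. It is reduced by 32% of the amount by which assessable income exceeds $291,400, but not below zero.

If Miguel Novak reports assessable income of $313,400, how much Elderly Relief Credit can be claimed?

$2,235

Elderly Relief Credit: 32% of the $22,000 excess over $291,400 is $7,040; credit = $9,275 − $7,040 = $2,235.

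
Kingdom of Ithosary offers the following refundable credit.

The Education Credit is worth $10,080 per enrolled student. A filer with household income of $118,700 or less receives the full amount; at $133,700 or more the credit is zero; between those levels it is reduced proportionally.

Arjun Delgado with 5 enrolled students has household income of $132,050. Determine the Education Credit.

Education Credit: base = 5 × $10,080 = $50,400. $132,050 is $13,350 into a $15,000 phase-out range, leaving 1,650/15,000 of the credit: $50,400 × 1,650/15,000 = $5,544.

$5,544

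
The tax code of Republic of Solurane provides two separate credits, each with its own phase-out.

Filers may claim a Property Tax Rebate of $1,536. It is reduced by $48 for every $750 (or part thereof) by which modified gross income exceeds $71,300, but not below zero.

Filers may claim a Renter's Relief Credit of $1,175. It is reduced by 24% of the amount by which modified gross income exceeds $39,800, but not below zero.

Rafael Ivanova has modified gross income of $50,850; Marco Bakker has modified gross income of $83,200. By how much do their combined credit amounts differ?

$768

Rafael ($50,850): Property Tax Rebate: $50,850 is at or below the $71,300 threshold, so the full $1,536 applies. Renter's Relief Credit: 24% of the $11,050 excess over $39,800 is $2,652 ≥ base, so the credit is $0. total $1,536 + $0 = $1,536
Marco ($83,200): Property Tax Rebate: income exceeds $71,300 by $11,900, which is 16 full-or-partial $750 increments; reduction = 16 × $48 = $768, leaving $768. Renter's Relief Credit: 24% of the $43,400 excess over $39,800 is $10,416 ≥ base, so the credit is $0. total $768 + $0 = $768
Difference: |$1,536 − $768| = $768.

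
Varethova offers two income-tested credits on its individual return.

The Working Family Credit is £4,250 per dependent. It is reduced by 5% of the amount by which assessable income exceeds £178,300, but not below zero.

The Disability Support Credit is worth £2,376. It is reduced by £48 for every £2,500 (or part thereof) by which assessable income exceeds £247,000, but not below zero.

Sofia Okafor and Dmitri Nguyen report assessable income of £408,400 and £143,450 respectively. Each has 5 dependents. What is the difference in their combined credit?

Sofia (£408,400): Working Family Credit: base = 5 × £4,250 = £21,250. 5% of the £230,100 excess over £178,300 is £11,505; credit = £21,250 − £11,505 = £9,745. Disability Support Credit: income exceeds £247,000 by £161,400 → 65 increments × £48 = £3,120 ≥ base, so the credit is £0. total £9,745 + £0 = £9,745
Dmitri (£143,450): Working Family Credit: base = 5 × £4,250 = £21,250. £143,450 is at or below the £178,300 threshold, so the full £21,250 applies. Disability Support Credit: £143,450 is at or below the £247,000 threshold, so the full £2,376 applies. total £21,250 + £2,376 = £23,626
Difference: |£9,745 − £23,626| = £13,881.

£13,881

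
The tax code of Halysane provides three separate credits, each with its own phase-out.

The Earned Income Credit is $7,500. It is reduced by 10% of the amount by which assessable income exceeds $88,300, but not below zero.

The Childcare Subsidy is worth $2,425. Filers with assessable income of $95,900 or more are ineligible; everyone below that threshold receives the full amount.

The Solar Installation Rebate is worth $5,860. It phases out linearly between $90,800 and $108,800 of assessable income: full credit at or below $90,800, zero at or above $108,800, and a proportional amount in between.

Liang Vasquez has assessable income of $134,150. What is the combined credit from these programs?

Earned Income Credit: 10% of the $45,850 excess over $88,300 is $4,585; credit = $7,500 − $4,585 = $2,915.
Childcare Subsidy: $134,150 meets or exceeds the $95,900 cutoff, so the credit is $0.
Solar Installation Rebate: $134,150 is at or above $108,800, so the credit is $0.
Total: $2,915 + $0 + $0 = $2,915.

$2,915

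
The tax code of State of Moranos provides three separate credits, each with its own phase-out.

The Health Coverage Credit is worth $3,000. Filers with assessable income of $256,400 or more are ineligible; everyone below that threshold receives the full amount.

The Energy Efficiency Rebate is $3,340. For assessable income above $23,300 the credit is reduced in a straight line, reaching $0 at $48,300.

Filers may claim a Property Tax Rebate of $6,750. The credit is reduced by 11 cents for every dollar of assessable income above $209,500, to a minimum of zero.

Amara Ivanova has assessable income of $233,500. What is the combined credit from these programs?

$7,110

Health Coverage Credit: $233,500 is below the $256,400 cutoff, so the full $3,000 applies.
Energy Efficiency Rebate: $233,500 is at or above $48,300, so the credit is $0.
Property Tax Rebate: 11% of the $24,000 excess over $209,500 is $2,640; credit = $6,750 − $2,640 = $4,110.
Total: $3,000 + $0 + $4,110 = $7,110.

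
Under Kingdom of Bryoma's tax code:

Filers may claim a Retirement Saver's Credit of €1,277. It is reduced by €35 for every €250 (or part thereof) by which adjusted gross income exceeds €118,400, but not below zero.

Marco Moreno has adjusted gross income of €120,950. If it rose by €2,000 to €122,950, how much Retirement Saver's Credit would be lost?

At €120,950 — income exceeds €118,400 by €2,550, which is 11 full-or-partial €250 increments; reduction = 11 × €35 = €385, leaving €892.
At €122,950 — income exceeds €118,400 by €4,550, which is 19 full-or-partial €250 increments; reduction = 19 × €35 = €665, leaving €612.
Lost: €892 − €612 = €280.

€280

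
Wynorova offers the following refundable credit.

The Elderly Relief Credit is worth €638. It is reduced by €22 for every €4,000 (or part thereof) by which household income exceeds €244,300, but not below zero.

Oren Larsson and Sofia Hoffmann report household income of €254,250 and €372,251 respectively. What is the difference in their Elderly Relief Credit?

Oren (€254,250): Elderly Relief Credit: income exceeds €244,300 by €9,950, which is 3 full-or-partial €4,000 increments; reduction = 3 × €22 = €66, leaving €572.
Sofia (€372,251): Elderly Relief Credit: income exceeds €244,300 by €127,951 → 32 increments × €22 = €704 ≥ base, so the credit is €0.
Difference: |€572 − €0| = €572.

€572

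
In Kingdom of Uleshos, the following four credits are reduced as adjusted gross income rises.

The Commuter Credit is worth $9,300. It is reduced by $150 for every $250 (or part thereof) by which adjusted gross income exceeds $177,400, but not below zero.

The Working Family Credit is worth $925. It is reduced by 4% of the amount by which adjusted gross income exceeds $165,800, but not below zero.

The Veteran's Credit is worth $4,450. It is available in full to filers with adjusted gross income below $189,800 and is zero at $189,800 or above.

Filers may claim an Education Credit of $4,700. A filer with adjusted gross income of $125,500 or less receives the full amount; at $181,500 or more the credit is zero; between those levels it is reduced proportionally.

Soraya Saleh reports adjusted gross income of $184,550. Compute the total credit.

$9,575

Commuter Credit: income exceeds $177,400 by $7,150, which is 29 full-or-partial $250 increments; reduction = 29 × $150 = $4,350, leaving $4,950.
Working Family Credit: 4% of the $18,750 excess over $165,800 is $750; credit = $925 − $750 = $175.
Veteran's Credit: $184,550 is below the $189,800 cutoff, so the full $4,450 applies.
Education Credit: $184,550 is at or above $181,500, so the credit is $0.
Total: $4,950 + $175 + $4,450 + $0 = $9,575.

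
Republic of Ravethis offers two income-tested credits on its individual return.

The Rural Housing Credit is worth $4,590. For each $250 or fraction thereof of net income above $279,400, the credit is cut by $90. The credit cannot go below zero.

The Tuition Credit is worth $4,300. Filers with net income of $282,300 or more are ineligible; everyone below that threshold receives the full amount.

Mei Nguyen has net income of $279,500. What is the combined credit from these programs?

Rural Housing Credit: income exceeds $279,400 by $100, which is 1 full-or-partial $250 increment; reduction = 1 × $90 = $90, leaving $4,500.
Tuition Credit: $279,500 is below the $282,300 cutoff, so the full $4,300 applies.
Total: $4,500 + $4,300 = $8,800.

$8,800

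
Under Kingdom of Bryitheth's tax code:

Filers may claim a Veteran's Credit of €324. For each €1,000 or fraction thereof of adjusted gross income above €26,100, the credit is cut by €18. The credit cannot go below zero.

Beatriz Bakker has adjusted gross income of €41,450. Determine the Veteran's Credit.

Veteran's Credit: income exceeds €26,100 by €15,350, which is 16 full-or-partial €1,000 increments; reduction = 16 × €18 = €288, leaving €36.

€36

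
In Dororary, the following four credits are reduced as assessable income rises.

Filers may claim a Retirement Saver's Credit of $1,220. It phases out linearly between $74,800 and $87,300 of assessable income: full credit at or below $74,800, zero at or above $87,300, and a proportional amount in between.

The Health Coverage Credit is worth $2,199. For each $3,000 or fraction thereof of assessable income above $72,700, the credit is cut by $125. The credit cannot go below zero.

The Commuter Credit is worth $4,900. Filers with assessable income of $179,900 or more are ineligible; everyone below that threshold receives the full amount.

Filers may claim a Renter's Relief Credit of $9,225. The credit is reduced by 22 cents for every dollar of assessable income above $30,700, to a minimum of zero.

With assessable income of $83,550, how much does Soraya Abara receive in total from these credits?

Retirement Saver's Credit: $83,550 is $8,750 into a $12,500 phase-out range, leaving 3,750/12,500 of the credit: $1,220 × 3,750/12,500 = $366.
Health Coverage Credit: income exceeds $72,700 by $10,850, which is 4 full-or-partial $3,000 increments; reduction = 4 × $125 = $500, leaving $1,699.
Commuter Credit: $83,550 is below the $179,900 cutoff, so the full $4,900 applies.
Renter's Relief Credit: 22% of the $52,850 excess over $30,700 is $11,627 ≥ base, so the credit is $0.
Total: $366 + $1,699 + $4,900 + $0 = $6,965.

$6,965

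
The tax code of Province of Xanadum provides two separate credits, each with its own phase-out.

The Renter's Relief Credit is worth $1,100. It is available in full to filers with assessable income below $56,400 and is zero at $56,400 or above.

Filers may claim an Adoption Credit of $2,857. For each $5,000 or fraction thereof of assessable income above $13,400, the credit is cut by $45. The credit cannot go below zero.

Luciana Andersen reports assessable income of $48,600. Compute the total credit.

Renter's Relief Credit: $48,600 is below the $56,400 cutoff, so the full $1,100 applies.
Adoption Credit: income exceeds $13,400 by $35,200, which is 8 full-or-partial $5,000 increments; reduction = 8 × $45 = $360, leaving $2,497.
Total: $1,100 + $2,497 = $3,597.

$3,597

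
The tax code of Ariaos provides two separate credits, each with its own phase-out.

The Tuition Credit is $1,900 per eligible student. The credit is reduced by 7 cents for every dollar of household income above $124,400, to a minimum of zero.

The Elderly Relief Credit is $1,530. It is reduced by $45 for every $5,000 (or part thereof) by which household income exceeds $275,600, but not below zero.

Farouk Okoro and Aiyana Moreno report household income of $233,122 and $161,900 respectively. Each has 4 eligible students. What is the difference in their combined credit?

Farouk ($233,122): Tuition Credit: base = 4 × $1,900 = $7,600. 7% of the $108,722 excess over $124,400 is $7,610.54 ≥ base, so the credit is $0. Elderly Relief Credit: $233,122 is at or below the $275,600 threshold, so the full $1,530 applies. total $0 + $1,530 = $1,530
Aiyana ($161,900): Tuition Credit: base = 4 × $1,900 = $7,600. 7% of the $37,500 excess over $124,400 is $2,625; credit = $7,600 − $2,625 = $4,975. Elderly Relief Credit: $161,900 is at or below the $275,600 threshold, so the full $1,530 applies. total $4,975 + $1,530 = $6,505
Difference: |$1,530 − $6,505| = $4,975.

$4,975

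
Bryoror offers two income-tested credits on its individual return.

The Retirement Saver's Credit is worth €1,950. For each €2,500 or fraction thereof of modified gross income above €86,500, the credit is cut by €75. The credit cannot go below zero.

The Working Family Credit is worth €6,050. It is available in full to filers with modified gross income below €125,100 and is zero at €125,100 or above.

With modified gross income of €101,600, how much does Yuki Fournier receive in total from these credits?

€7,475

Retirement Saver's Credit: income exceeds €86,500 by €15,100, which is 7 full-or-partial €2,500 increments; reduction = 7 × €75 = €525, leaving €1,425.
Working Family Credit: €101,600 is below the €125,100 cutoff, so the full €6,050 applies.
Total: €1,425 + €6,050 = €7,475.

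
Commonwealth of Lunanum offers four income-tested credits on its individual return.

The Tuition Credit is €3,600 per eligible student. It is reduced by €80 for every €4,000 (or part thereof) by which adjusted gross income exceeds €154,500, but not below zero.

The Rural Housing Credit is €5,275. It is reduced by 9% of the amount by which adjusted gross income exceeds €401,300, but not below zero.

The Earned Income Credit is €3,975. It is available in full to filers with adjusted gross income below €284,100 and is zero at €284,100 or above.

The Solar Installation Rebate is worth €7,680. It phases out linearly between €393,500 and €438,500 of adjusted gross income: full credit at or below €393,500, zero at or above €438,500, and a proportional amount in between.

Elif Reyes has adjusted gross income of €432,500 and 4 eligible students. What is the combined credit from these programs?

€12,291

Tuition Credit: base = 4 × €3,600 = €14,400. income exceeds €154,500 by €278,000, which is 70 full-or-partial €4,000 increments; reduction = 70 × €80 = €5,600, leaving €8,800.
Rural Housing Credit: 9% of the €31,200 excess over €401,300 is €2,808; credit = €5,275 − €2,808 = €2,467.
Earned Income Credit: €432,500 meets or exceeds the €284,100 cutoff, so the credit is €0.
Solar Installation Rebate: €432,500 is €39,000 into a €45,000 phase-out range, leaving 6,000/45,000 of the credit: €7,680 × 6,000/45,000 = €1,024.
Total: €8,800 + €2,467 + €0 + €1,024 = €12,291.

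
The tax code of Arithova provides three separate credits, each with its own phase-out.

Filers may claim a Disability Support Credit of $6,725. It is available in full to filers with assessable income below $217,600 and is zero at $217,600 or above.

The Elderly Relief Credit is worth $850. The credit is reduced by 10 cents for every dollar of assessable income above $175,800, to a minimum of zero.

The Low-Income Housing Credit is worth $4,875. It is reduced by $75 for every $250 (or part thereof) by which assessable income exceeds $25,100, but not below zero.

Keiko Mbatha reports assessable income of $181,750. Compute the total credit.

$6,980

Disability Support Credit: $181,750 is below the $217,600 cutoff, so the full $6,725 applies.
Elderly Relief Credit: 10% of the $5,950 excess over $175,800 is $595; credit = $850 − $595 = $255.
Low-Income Housing Credit: income exceeds $25,100 by $156,650 → 627 increments × $75 = $47,025 ≥ base, so the credit is $0.
Total: $6,725 + $255 + $0 = $6,980.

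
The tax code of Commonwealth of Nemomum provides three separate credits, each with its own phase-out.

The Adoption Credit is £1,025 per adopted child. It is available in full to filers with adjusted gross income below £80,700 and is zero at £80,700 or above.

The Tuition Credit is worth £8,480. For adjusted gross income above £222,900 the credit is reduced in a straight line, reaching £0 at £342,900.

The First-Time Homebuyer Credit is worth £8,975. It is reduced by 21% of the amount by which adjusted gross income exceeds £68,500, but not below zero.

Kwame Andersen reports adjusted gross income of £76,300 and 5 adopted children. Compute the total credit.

Adoption Credit: base = 5 × £1,025 = £5,125. £76,300 is below the £80,700 cutoff, so the full £5,125 applies.
Tuition Credit: £76,300 is at or below the £222,900 threshold, so the full £8,480 applies.
First-Time Homebuyer Credit: 21% of the £7,800 excess over £68,500 is £1,638; credit = £8,975 − £1,638 = £7,337.
Total: £5,125 + £8,480 + £7,337 = £20,942.

£20,942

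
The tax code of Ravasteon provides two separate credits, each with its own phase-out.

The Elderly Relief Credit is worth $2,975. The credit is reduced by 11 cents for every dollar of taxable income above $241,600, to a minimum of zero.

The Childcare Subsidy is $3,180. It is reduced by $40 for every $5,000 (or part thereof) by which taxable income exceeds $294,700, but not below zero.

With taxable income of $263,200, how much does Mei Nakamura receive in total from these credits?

Elderly Relief Credit: 11% of the $21,600 excess over $241,600 is $2,376; credit = $2,975 − $2,376 = $599.
Childcare Subsidy: $263,200 is at or below the $294,700 threshold, so the full $3,180 applies.
Total: $599 + $3,180 = $3,779.

$3,779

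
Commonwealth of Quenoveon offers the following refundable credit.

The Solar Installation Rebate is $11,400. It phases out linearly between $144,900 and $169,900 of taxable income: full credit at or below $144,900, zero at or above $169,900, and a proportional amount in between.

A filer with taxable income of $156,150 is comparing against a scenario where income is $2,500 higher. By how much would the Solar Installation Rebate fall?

$1,140

At $156,150 — $156,150 is $11,250 into a $25,000 phase-out range, leaving 13,750/25,000 of the credit: $11,400 × 13,750/25,000 = $6,270.
At $158,650 — $158,650 is $13,750 into a $25,000 phase-out range, leaving 11,250/25,000 of the credit: $11,400 × 11,250/25,000 = $5,130.
Lost: $6,270 − $5,130 = $1,140.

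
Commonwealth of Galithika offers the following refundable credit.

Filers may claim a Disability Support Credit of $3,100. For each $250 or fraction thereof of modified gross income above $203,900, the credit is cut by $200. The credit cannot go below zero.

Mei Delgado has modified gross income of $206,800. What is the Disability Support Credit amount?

Disability Support Credit: income exceeds $203,900 by $2,900, which is 12 full-or-partial $250 increments; reduction = 12 × $200 = $2,400, leaving $700.

$700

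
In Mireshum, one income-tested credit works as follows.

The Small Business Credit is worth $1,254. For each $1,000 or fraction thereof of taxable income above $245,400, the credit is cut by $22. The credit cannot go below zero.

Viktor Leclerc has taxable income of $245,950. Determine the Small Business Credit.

$1,232

Small Business Credit: income exceeds $245,400 by $550, which is 1 full-or-partial $1,000 increment; reduction = 1 × $22 = $22, leaving $1,232.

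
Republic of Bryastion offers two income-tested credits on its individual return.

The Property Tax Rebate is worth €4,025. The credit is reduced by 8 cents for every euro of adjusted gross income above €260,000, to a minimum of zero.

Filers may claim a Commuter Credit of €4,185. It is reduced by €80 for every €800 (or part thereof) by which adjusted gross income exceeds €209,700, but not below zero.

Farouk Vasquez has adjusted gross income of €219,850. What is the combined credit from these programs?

€7,170

Property Tax Rebate: €219,850 is at or below the €260,000 threshold, so the full €4,025 applies.
Commuter Credit: income exceeds €209,700 by €10,150, which is 13 full-or-partial €800 increments; reduction = 13 × €80 = €1,040, leaving €3,145.
Total: €4,025 + €3,145 = €7,170.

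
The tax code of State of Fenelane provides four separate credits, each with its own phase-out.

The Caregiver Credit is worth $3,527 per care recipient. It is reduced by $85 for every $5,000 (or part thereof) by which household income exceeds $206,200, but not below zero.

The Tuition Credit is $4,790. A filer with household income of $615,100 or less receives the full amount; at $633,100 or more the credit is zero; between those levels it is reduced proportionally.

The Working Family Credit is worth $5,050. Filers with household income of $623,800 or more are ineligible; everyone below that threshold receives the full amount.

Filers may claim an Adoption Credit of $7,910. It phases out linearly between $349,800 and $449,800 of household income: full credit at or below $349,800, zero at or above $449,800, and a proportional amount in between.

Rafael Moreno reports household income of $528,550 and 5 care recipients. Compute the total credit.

$21,950

Caregiver Credit: base = 5 × $3,527 = $17,635. income exceeds $206,200 by $322,350, which is 65 full-or-partial $5,000 increments; reduction = 65 × $85 = $5,525, leaving $12,110.
Tuition Credit: $528,550 is at or below the $615,100 threshold, so the full $4,790 applies.
Working Family Credit: $528,550 is below the $623,800 cutoff, so the full $5,050 applies.
Adoption Credit: $528,550 is at or above $449,800, so the credit is $0.
Total: $12,110 + $4,790 + $5,050 + $0 = $21,950.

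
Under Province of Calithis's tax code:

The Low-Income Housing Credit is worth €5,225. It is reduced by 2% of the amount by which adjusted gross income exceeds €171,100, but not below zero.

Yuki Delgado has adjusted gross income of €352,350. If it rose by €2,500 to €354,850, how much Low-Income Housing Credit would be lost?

€50

At €352,350 — 2% of the €181,250 excess over €171,100 is €3,625; credit = €5,225 − €3,625 = €1,600.
At €354,850 — 2% of the €183,750 excess over €171,100 is €3,675; credit = €5,225 − €3,675 = €1,550.
Lost: €1,600 − €1,550 = €50.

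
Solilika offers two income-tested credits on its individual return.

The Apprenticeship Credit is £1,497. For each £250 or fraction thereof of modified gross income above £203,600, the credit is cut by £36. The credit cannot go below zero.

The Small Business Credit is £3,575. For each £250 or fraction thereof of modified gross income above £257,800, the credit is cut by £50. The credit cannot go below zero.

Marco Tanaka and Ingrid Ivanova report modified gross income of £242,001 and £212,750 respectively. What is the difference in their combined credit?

Marco (£242,001): Apprenticeship Credit: income exceeds £203,600 by £38,401 → 154 increments × £36 = £5,544 ≥ base, so the credit is £0. Small Business Credit: £242,001 is at or below the £257,800 threshold, so the full £3,575 applies. total £0 + £3,575 = £3,575
Ingrid (£212,750): Apprenticeship Credit: income exceeds £203,600 by £9,150, which is 37 full-or-partial £250 increments; reduction = 37 × £36 = £1,332, leaving £165. Small Business Credit: £212,750 is at or below the £257,800 threshold, so the full £3,575 applies. total £165 + £3,575 = £3,740
Difference: |£3,575 − £3,740| = £165.

£165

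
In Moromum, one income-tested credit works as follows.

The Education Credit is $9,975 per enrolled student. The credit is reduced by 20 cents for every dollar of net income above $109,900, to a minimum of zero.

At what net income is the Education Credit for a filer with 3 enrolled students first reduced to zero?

$259,525

Full credit = 3 × $9,975 = $29,925.
The credit falls by 20% of each dollar above $109,900, so it reaches zero when the excess is $29,925 / 20% = $149,625: income = $109,900 + $149,625 = $259,525.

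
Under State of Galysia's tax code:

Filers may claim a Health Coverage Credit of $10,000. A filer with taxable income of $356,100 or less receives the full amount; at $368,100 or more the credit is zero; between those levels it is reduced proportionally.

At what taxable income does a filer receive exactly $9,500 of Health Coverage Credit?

$9,500 is 9,500/10,000 of the full $10,000, so 500/10,000 of the $12,000 range has been used: income = $356,100 + $12,000 × 500/10,000 = $356,700.

$356,700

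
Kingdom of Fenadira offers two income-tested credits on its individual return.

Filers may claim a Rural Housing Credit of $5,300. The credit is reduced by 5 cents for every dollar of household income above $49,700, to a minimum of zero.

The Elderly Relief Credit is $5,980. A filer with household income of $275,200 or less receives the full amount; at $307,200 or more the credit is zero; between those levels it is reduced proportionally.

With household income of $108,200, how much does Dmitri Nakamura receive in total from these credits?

Rural Housing Credit: 5% of the $58,500 excess over $49,700 is $2,925; credit = $5,300 − $2,925 = $2,375.
Elderly Relief Credit: $108,200 is at or below the $275,200 threshold, so the full $5,980 applies.
Total: $2,375 + $5,980 = $8,355.

$8,355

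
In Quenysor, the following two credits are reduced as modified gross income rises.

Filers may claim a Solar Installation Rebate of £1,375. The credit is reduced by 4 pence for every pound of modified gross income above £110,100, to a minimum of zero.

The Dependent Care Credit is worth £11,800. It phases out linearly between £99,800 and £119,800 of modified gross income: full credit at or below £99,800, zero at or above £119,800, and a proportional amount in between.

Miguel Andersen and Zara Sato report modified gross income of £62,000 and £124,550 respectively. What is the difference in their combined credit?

Miguel (£62,000): Solar Installation Rebate: £62,000 is at or below the £110,100 threshold, so the full £1,375 applies. Dependent Care Credit: £62,000 is at or below the £99,800 threshold, so the full £11,800 applies. total £1,375 + £11,800 = £13,175
Zara (£124,550): Solar Installation Rebate: 4% of the £14,450 excess over £110,100 is £578; credit = £1,375 − £578 = £797. Dependent Care Credit: £124,550 is at or above £119,800, so the credit is £0. total £797 + £0 = £797
Difference: |£13,175 − £797| = £12,378.

£12,378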